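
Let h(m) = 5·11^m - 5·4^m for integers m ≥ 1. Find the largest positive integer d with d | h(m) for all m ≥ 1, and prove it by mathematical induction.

d = 35

Computing the first values: h(1) = 35 and h(2) = 525; gcd(35, 525) = 35, so d ≤ 35.
We prove 35 | 5·11^m - 5·4^m for all m ≥ 1 by induction on m.
For the base case m = 1: h(1) = 35 = 35·(1), so 35 | h(1).
Inductive step: suppose the statement holds for some p ≥ 1, i.e. 35 | h(p). Then
h(p+1) − 11·h(p) = (5·11^(p+1) - 5·4^(p+1)) − 11·(5·11^p - 5·4^p) = (-5)·4^p·(4 − 11) = (35)·4^p. Since 35 | h(p) by the inductive hypothesis, 35 | 11·h(p); and 35 | 35 since 35 = 35·1. Therefore 35 | h(p+1).
This completes the induction.
Therefore the largest such d is 35.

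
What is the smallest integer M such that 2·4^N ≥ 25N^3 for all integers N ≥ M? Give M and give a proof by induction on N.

At N = 5: 2048 < 3125, so the inequality fails and M ≥ 6. We prove 2·4^N ≥ 25N^3 for all N ≥ 6.
For the base case N = 6: 2·4^N = 8192 and 25N^3 = 5400, so 8192 ≥ 5400.
Inductive step: assume the claim holds for N = j, so 2·4^j ≥ 25j^3.
Then 2·4^(j + 1) = 4·(2·4^j) ≥ 4·(25j^3).
Also, for j ≥ 6 we have 4·(25j^3) ≥ 25(j+1)^3, since 4 ≥ (1 + 1/j)^3 for all j ≥ 6.
Combining, 2·4^(j + 1) ≥ 25(j+1)^3.
Hence, by induction on N, the claim holds for every N ≥ 6.
Hence the smallest such M is 6.

M = 6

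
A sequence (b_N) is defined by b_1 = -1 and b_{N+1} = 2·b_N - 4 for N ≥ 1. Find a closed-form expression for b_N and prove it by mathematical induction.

b_N = -5·2^(N - 1) + 4

Computing the first terms: b_1 = -1, b_2 = -6, b_3 = -16. This suggests b_N = -5·2^(N - 1) + 4.
Base case (N = 1): the formula gives -1 = -1 = b_1.
For the inductive step, assume it holds for an arbitrary k ≥ 1, so b_k = -5·2^(k - 1) + 4.
Then b_{k+1} = 2·b_k - 4 = 2·(-5·2^(k - 1) + 4) - 4 = -5·2^k + 4 = -5·2^((k+1) - 1) + 4,
which is the claimed formula at N = k+1.
This completes the induction.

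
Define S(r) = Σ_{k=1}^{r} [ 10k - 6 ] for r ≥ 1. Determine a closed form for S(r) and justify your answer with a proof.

S(r) = r(5r - 1)

We claim S(r) = r(5r - 1) for all r ≥ 1.
For the base case r = 1: S(1) = 4, and the closed form gives 4. They agree.
For the inductive step, assume it holds for an arbitrary k ≥ 1, so S(k) = k(5k - 1).
Then S(k+1) = S(k) + (10k + 4) = (k(5k - 1)) + (10k + 4).
Simplifying, S(k+1) = (k + 1)(5k + 4) = (k+1)(5(k+1) - 1),
which is the closed form with r = k+1.
By the principle of mathematical induction, the result holds for all r ≥ 1.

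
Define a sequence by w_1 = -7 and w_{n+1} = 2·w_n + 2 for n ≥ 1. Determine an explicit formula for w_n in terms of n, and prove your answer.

Computing the first terms: w_1 = -7, w_2 = -12, w_3 = -22. This suggests w_n = -5·2^(n - 1) - 2.
When n = 1: the formula gives -7 = -7 = w_1.
For the inductive step, assume it holds for an arbitrary p ≥ 1, so w_p = -5·2^(p - 1) - 2.
Then w_{p+1} = 2·w_p + 2 = 2·(-5·2^(p - 1) - 2) + 2 = -5·2^p - 2 = -5·2^((p+1) - 1) - 2,
which is the claimed formula at n = p+1.
By the principle of mathematical induction, the result holds for all n ≥ 1.

w_n = -5·2^(n - 1) - 2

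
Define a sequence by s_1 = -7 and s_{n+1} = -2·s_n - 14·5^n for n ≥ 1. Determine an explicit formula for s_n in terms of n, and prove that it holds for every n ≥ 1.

s_n = 3(-2)^(n - 1) - 2·5^n

Computing the first terms: s_1 = -7, s_2 = -56, s_3 = -238. This suggests s_n = 3(-2)^(n - 1) - 2·5^n.
Base step (n = 1): the formula gives -7 = -7 = s_1.
For the inductive step, assume it holds for an arbitrary j ≥ 1, so s_j = 3(-2)^(j - 1) - 2·5^j.
Then s_{j+1} = -2·s_j - 14·5^j = -2·(3(-2)^(j - 1) - 2·5^j) - 14·5^j = 3(-2)^j - 2·5^(j + 1) = 3(-2)^((j+1) - 1) - 2·5^(j+1),
which is the claimed formula at n = j+1.
Hence, by induction on n, the claim holds for every n ≥ 1.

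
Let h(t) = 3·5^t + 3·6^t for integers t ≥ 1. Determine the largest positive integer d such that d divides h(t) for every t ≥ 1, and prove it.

d = 3

Computing the first values: h(1) = 33 and h(2) = 183; gcd(33, 183) = 3, so d ≤ 3.
We prove 3 | 3·5^t + 3·6^t for all t ≥ 1 by induction on t.
Base step (t = 1): h(1) = 33 = 3·(11), so 3 | h(1).
Suppose the result is true for t = r, i.e. 3 | h(r). Then
h(r+1) − 6·h(r) = (3·5^(r+1) + 3·6^(r+1)) − 6·(3·5^r + 3·6^r) = (3)·5^r·(5 − 6) = (-3)·5^r. Since 3 | h(r) by the inductive hypothesis, 3 | 6·h(r); and 3 | -3 since -3 = 3·-1. Therefore 3 | h(r+1).
By induction, the statement is established for all t ≥ 1.
Therefore the largest such d is 3.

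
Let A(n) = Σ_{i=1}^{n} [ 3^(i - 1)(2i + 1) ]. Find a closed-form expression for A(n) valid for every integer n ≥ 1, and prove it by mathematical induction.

We claim A(n) = 3^n·n for all n ≥ 1.
For the base case n = 1: A(1) = 3, and the closed form gives 3. They agree.
Inductive step: assume the claim holds for n = i, so A(i) = 3^i·i.
Then A(i+1) = A(i) + (3^i(2i + 3)) = (3^i·i) + (3^i(2i + 3)).
Simplifying, A(i+1) = 3^(i + 1)(i + 1) = 3^(i+1)·(i+1),
which is the closed form with n = i+1.
By induction, the statement is established for all n ≥ 1.

A(n) = 3^n·n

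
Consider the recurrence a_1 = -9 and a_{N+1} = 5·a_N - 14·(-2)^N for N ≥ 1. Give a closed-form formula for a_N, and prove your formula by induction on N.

a_N = -(-2)^(N + 1) - 5^N

Computing the first terms: a_1 = -9, a_2 = -17, a_3 = -141. This suggests a_N = -(-2)^(N + 1) - 5^N.
When N = 1: the formula gives -9 = -9 = a_1.
Inductive step: assume the claim holds for N = r, so a_r = -(-2)^(r + 1) - 5^r.
Then a_{r+1} = 5·a_r - 14·(-2)^r = 5·(-(-2)^(r + 1) - 5^r) - 14·(-2)^r = -(-2)^(r + 2) - 5^(r + 1) = -(-2)^((r+1) + 1) - 5^(r+1),
which is the claimed formula at N = r+1.
By the principle of mathematical induction, the result holds for all N ≥ 1.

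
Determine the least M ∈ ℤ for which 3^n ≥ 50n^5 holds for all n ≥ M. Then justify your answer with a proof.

M = 17

At n = 16: 43046721 < 52428800, so the inequality fails and M ≥ 17. We prove 3^n ≥ 50n^5 for all n ≥ 17.
Base case (n = 17): 3^n = 129140163 and 50n^5 = 70992850, so 129140163 ≥ 70992850.
Inductive step: suppose the statement holds for some i ≥ 17, so 3^i ≥ 50i^5.
Then 3^(i + 1) = 3·(3^i) ≥ 3·(50i^5).
Also, for i ≥ 17 we have 3·(50i^5) ≥ 50(i+1)^5, since 3 ≥ (1 + 1/i)^5 for all i ≥ 17.
Combining, 3^(i + 1) ≥ 50(i+1)^5.
Hence, by induction on n, the claim holds for every n ≥ 17.
Hence the smallest such M is 17.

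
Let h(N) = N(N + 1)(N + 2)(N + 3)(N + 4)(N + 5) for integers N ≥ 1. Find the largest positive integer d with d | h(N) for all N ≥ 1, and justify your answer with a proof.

d = 720

Computing the first values: h(1) = 720 and h(2) = 5040; gcd(720, 5040) = 720, so d ≤ 720.
We prove 720 | N(N + 1)(N + 2)(N + 3)(N + 4)(N + 5) for all N ≥ 1 by induction on N.
When N = 1: h(1) = 720 = 720·(1), so 720 | h(1).
For the inductive step, assume it holds for an arbitrary m ≥ 1, i.e. 720 | h(m). Then
h(m+1) − h(m) = (m+1)·(m+2)·(m+3)·(m+4)·(m+5)·(m+6) − m·(m+1)·(m+2)·(m+3)·(m+4)·(m+5) = (m+1)·(m+2)·(m+3)·(m+4)·(m+5)·[(m+6) − m] = 6·(m+1)·(m+2)·(m+3)·(m+4)·(m+5). The product of 5 consecutive integers is divisible by (5)! = 120, so h(m+1) − h(m) is divisible by 6·120 = 720. By the inductive hypothesis 720 | h(m), hence 720 | h(m+1).
Hence, by induction on N, the claim holds for every N ≥ 1.
Therefore the largest such d is 720.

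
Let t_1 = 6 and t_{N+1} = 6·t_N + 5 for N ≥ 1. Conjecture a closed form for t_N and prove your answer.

t_N = 7·6^(N - 1) - 1

Computing the first terms: t_1 = 6, t_2 = 41, t_3 = 251. This suggests t_N = 7·6^(N - 1) - 1.
Base case (N = 1): the formula gives 6 = 6 = t_1.
Inductive step: suppose the statement holds for some m ≥ 1, so t_m = 7·6^(m - 1) - 1.
Then t_{m+1} = 6·t_m + 5 = 6·(7·6^(m - 1) - 1) + 5 = 7·6^m - 1 = 7·6^((m+1) - 1) - 1,
which is the claimed formula at N = m+1.
This completes the induction.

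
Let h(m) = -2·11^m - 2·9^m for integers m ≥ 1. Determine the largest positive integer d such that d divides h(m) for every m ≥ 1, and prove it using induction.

Computing the first values: h(1) = -40 and h(2) = -404; gcd(-40, -404) = 4, so d ≤ 4.
We prove 4 | -2·11^m - 2·9^m for all m ≥ 1 by induction on m.
For the base case m = 1: h(1) = -40 = 4·(-10), so 4 | h(1).
For the inductive step, assume it holds for an arbitrary i ≥ 1, i.e. 4 | h(i). Then
h(i+1) − 11·h(i) = (-2·11^(i+1) - 2·9^(i+1)) − 11·(-2·11^i - 2·9^i) = (-2)·9^i·(9 − 11) = (4)·9^i. Since 4 | h(i) by the inductive hypothesis, 4 | 11·h(i); and 4 | 4 since 4 = 4·1. Therefore 4 | h(i+1).
This completes the induction.
Therefore the largest such d is 4.

d = 4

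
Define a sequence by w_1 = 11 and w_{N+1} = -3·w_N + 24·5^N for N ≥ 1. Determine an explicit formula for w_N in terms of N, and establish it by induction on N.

w_N = -4(-3)^(N - 1) + 3·5^N

Computing the first terms: w_1 = 11, w_2 = 87, w_3 = 339. This suggests w_N = -4(-3)^(N - 1) + 3·5^N.
Base case (N = 1): the formula gives 11 = 11 = w_1.
Suppose the result is true for N = k, so w_k = -4(-3)^(k - 1) + 3·5^k.
Then w_{k+1} = -3·w_k + 24·5^k = -3·(-4(-3)^(k - 1) + 3·5^k) + 24·5^k = -4(-3)^k + 3·5^(k + 1) = -4(-3)^((k+1) - 1) + 3·5^(k+1),
which is the claimed formula at N = k+1.
Hence, by induction on N, the claim holds for every N ≥ 1.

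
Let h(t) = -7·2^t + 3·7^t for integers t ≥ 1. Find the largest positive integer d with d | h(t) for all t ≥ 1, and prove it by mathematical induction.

Computing the first values: h(1) = 7 and h(2) = 119; gcd(7, 119) = 7, so d ≤ 7.
We prove 7 | -7·2^t + 3·7^t for all t ≥ 1 by induction on t.
Base step (t = 1): h(1) = 7 = 7·(1), so 7 | h(1).
Inductive step: suppose the statement holds for some i ≥ 1, i.e. 7 | h(i). Then
h(i+1) − 7·h(i) = (-7·2^(i+1) + 3·7^(i+1)) − 7·(-7·2^i + 3·7^i) = (-7)·2^i·(2 − 7) = (35)·2^i. Since 7 | h(i) by the inductive hypothesis, 7 | 7·h(i); and 7 | 35 since 35 = 7·5. Therefore 7 | h(i+1).
This completes the induction.
Therefore the largest such d is 7.

d = 7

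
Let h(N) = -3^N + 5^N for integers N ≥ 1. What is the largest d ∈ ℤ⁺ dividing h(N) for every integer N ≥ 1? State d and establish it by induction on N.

d = 2

Computing the first values: h(1) = 2 and h(2) = 16; gcd(2, 16) = 2, so d ≤ 2.
We prove 2 | -3^N + 5^N for all N ≥ 1 by induction on N.
Base case (N = 1): h(1) = 2 = 2·(1), so 2 | h(1).
Inductive step: suppose the statement holds for some r ≥ 1, i.e. 2 | h(r). Then
5^{r+1} − 3^{r+1} = 5·5^r − 3·3^r = 5·(5^r − 3^r) + (2)·3^r. The first term is divisible by 2 by the inductive hypothesis, and the second term (2)·3^r is divisible by 2 since 2 | 2. Hence 2 | h(r+1).
This completes the induction.
Therefore the largest such d is 2.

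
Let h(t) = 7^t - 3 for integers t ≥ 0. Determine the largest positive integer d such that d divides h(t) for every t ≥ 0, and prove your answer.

d = 2

Computing the first values: h(0) = -2 and h(1) = 4; gcd(-2, 4) = 2, so d ≤ 2.
We prove 2 | 7^t - 3 for all t ≥ 0 by induction on t.
Base case (t = 0): h(0) = -2 = 2·(-1), so 2 | h(0).
Suppose the result is true for t = m, i.e. 2 | h(m). Then
h(m+1) = 7^(m+1) - 3 = 7·(7^m - 3) + 18 = 7·h(m) + 18. The first term is divisible by 2 by the inductive hypothesis, and 18 is divisible by 2. Hence 2 | h(m+1).
Hence, by induction on t, the claim holds for every t ≥ 0.
Therefore the largest such d is 2.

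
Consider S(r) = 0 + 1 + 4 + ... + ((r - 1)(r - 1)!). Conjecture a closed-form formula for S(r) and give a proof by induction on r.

S(r) = r! - 1

We claim S(r) = r! - 1 for all r ≥ 1.
When r = 1: S(1) = 0, and the closed form gives 0. They agree.
Inductive step: suppose the statement holds for some k ≥ 1, so S(k) = k! - 1.
Then S(k+1) = S(k) + (k·k!) = (k! - 1) + (k·k!).
Simplifying, S(k+1) = (k+1)! - 1,
which is the closed form with r = k+1.
By induction, the statement is established for all r ≥ 1.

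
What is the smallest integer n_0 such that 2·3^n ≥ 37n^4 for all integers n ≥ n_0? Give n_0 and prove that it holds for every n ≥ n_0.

n_0 = 12

At n = 11: 354294 < 541717, so the inequality fails and n_0 ≥ 12. We prove 2·3^n ≥ 37n^4 for all n ≥ 12.
When n = 12: 2·3^n = 1062882 and 37n^4 = 767232, so 1062882 ≥ 767232.
Inductive step: assume the claim holds for n = r, so 2·3^r ≥ 37r^4.
Then 2·3^(r + 1) = 3·(2·3^r) ≥ 3·(37r^4).
Also, for r ≥ 12 we have 3·(37r^4) ≥ 37(r+1)^4, since 3 ≥ (1 + 1/r)^4 for all r ≥ 12.
Combining, 2·3^(r + 1) ≥ 37(r+1)^4.
By the principle of mathematical induction, the result holds for all n ≥ 12.
Hence the smallest such n_0 is 12.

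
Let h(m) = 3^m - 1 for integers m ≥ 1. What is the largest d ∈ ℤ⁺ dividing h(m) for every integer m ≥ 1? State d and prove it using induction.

Computing the first values: h(1) = 2 and h(2) = 8; gcd(2, 8) = 2, so d ≤ 2.
We prove 2 | 3^m - 1 for all m ≥ 1 by induction on m.
Base step (m = 1): h(1) = 2 = 2·(1), so 2 | h(1).
Inductive step: suppose the statement holds for some i ≥ 1, i.e. 2 | h(i). Then
3^{i+1} − 1^{i+1} = 3·3^i − 1·1^i = 3·(3^i − 1^i) + (2)·1^i. The first term is divisible by 2 by the inductive hypothesis, and the second term (2)·1^i is divisible by 2 since 2 | 2. Hence 2 | h(i+1).
This completes the induction.
Therefore the largest such d is 2.

d = 2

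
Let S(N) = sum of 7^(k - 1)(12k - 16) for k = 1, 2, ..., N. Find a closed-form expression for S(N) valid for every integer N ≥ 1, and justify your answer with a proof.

S(N) = 7^N(2N - 3) + 3

We claim S(N) = 7^N(2N - 3) + 3 for all N ≥ 1.
Base case (N = 1): S(1) = -4, and the closed form gives -4. They agree.
Inductive step: assume the claim holds for N = k, so S(k) = 7^k(2k - 3) + 3.
Then S(k+1) = S(k) + (7^k(12k - 4)) = (7^k(2k - 3) + 3) + (7^k(12k - 4)).
Simplifying, S(k+1) = 14·7^k·k - 7·7^k + 3 = 7^(k+1)(2(k+1) - 3) + 3,
which is the closed form with N = k+1.
By induction, the statement is established for all N ≥ 1.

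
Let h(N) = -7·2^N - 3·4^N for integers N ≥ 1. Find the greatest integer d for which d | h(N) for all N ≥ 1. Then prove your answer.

d = 2

Computing the first values: h(1) = -26 and h(2) = -76; gcd(-26, -76) = 2, so d ≤ 2.
We prove 2 | -7·2^N - 3·4^N for all N ≥ 1 by induction on N.
When N = 1: h(1) = -26 = 2·(-13), so 2 | h(1).
Inductive step: assume the claim holds for N = j, i.e. 2 | h(j). Then
h(j+1) − 4·h(j) = (-7·2^(j+1) - 3·4^(j+1)) − 4·(-7·2^j - 3·4^j) = (-7)·2^j·(2 − 4) = (14)·2^j. Since 2 | h(j) by the inductive hypothesis, 2 | 4·h(j); and 2 | 14 since 14 = 2·7. Therefore 2 | h(j+1).
By the principle of mathematical induction, the result holds for all N ≥ 1.
Therefore the largest such d is 2.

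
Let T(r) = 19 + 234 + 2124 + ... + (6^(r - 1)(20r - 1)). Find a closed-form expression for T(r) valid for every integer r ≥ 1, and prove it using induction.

T(r) = 6^r(4r - 1) + 1

We claim T(r) = 6^r(4r - 1) + 1 for all r ≥ 1.
When r = 1: T(1) = 19, and the closed form gives 19. They agree.
For the inductive step, assume it holds for an arbitrary j ≥ 1, so T(j) = 6^j(4j - 1) + 1.
Then T(j+1) = T(j) + (6^j(20j + 19)) = (6^j(4j - 1) + 1) + (6^j(20j + 19)).
Simplifying, T(j+1) = 24·6^j·j + 18·6^j + 1 = 6^(j+1)(4(j+1) - 1) + 1,
which is the closed form with r = j+1.
Hence, by induction on r, the claim holds for every r ≥ 1.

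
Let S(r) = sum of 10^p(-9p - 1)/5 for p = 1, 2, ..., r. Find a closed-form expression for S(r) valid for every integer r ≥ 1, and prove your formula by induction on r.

S(r) = -2·10^r·r

We claim S(r) = -2·10^r·r for all r ≥ 1.
Base step (r = 1): S(1) = -20, and the closed form gives -20. They agree.
Inductive step: suppose the statement holds for some p ≥ 1, so S(p) = -2·10^p·p.
Then S(p+1) = S(p) + (10^p(-18p - 20)) = (-2·10^p·p) + (10^p(-18p - 20)).
Simplifying, S(p+1) = 20·10^p(-p - 1) = -2·10^(p+1)·(p+1),
which is the closed form with r = p+1.
By induction, the statement is established for all r ≥ 1.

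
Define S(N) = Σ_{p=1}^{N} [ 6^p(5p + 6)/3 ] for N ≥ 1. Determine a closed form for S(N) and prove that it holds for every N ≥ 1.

We claim S(N) = 2·6^N(N + 1) - 2 for all N ≥ 1.
For the base case N = 1: S(1) = 22, and the closed form gives 22. They agree.
For the inductive step, assume it holds for an arbitrary p ≥ 1, so S(p) = 2·6^p(p + 1) - 2.
Then S(p+1) = S(p) + (6^p(10p + 22)) = (2·6^p(p + 1) - 2) + (6^p(10p + 22)).
Simplifying, S(p+1) = 12·6^p·p + 24·6^p - 2 = 2·6^(p+1)((p+1) + 1) - 2,
which is the closed form with N = p+1.
Hence, by induction on N, the claim holds for every N ≥ 1.

S(N) = 2·6^N(N + 1) - 2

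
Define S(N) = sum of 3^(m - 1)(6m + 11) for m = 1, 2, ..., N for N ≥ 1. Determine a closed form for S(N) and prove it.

We claim S(N) = 3^N(3N + 4) - 4 for all N ≥ 1.
For the base case N = 1: S(1) = 17, and the closed form gives 17. They agree.
Inductive step: suppose the statement holds for some m ≥ 1, so S(m) = 3^m(3m + 4) - 4.
Then S(m+1) = S(m) + (3^m(6m + 17)) = (3^m(3m + 4) - 4) + (3^m(6m + 17)).
Simplifying, S(m+1) = 9·3^m·m + 21·3^m - 4 = 3^(m+1)(3(m+1) + 4) - 4,
which is the closed form with N = m+1.
By the principle of mathematical induction, the result holds for all N ≥ 1.

S(N) = 3^N(3N + 4) - 4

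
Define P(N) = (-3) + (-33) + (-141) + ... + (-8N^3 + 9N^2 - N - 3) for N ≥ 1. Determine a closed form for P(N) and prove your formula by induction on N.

P(N) = -N(2N^3 + N^2 - 2N + 2)

We claim P(N) = -N(2N^3 + N^2 - 2N + 2) for all N ≥ 1.
When N = 1: P(1) = -3, and the closed form gives -3. They agree.
Inductive step: suppose the statement holds for some m ≥ 1, so P(m) = m(-2m^3 - m^2 + 2m - 2).
Then P(m+1) = P(m) + (-m - 8(m + 1)^3 + 9(m + 1)^2 - 4) = (m(-2m^3 - m^2 + 2m - 2)) + (-m - 8(m + 1)^3 + 9(m + 1)^2 - 4).
Simplifying, P(m+1) = -(m + 1)(2m^3 + 7m^2 + 6m + 3) = -(m+1)(2(m+1)^3 + (m+1)^2 - 2(m+1) + 2),
which is the closed form with N = m+1.
By induction, the statement is established for all N ≥ 1.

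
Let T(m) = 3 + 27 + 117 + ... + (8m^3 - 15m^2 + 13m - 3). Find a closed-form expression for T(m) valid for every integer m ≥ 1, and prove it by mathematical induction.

T(m) = m(2m + 1)(m^2 - m + 1)

We claim T(m) = m(2m + 1)(m^2 - m + 1) for all m ≥ 1.
When m = 1: T(1) = 3, and the closed form gives 3. They agree.
Inductive step: suppose the statement holds for some j ≥ 1, so T(j) = j(2j^3 - j^2 + j + 1).
Then T(j+1) = T(j) + (8j^3 + 9j^2 + 7j + 3) = (j(2j^3 - j^2 + j + 1)) + (8j^3 + 9j^2 + 7j + 3).
Simplifying, T(j+1) = (j + 1)(2j + 3)(j^2 + j + 1) = (j+1)(2(j+1) + 1)((j+1)^2 - (j+1) + 1),
which is the closed form with m = j+1.
By induction, the statement is established for all m ≥ 1.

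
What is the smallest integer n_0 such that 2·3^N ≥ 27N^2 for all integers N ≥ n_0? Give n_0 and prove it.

n_0 = 6

At N = 5: 486 < 675, so the inequality fails and n_0 ≥ 6. We prove 2·3^N ≥ 27N^2 for all N ≥ 6.
Base case (N = 6): 2·3^N = 1458 and 27N^2 = 972, so 1458 ≥ 972.
Suppose the result is true for N = m, so 2·3^m ≥ 27m^2.
Then 2·3^(m + 1) = 3·(2·3^m) ≥ 3·(27m^2).
Also, for m ≥ 6 we have 3·(27m^2) ≥ 27(m+1)^2, since 3 ≥ (1 + 1/m)^2 for all m ≥ 6.
Combining, 2·3^(m + 1) ≥ 27(m+1)^2.
This completes the induction.
Hence the smallest such n_0 is 6.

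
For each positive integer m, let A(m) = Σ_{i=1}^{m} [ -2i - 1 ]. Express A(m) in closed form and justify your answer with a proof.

A(m) = -m(m + 2)

We claim A(m) = -m(m + 2) for all m ≥ 1.
For the base case m = 1: A(1) = -3, and the closed form gives -3. They agree.
Inductive step: suppose the statement holds for some i ≥ 1, so A(i) = i(-i - 2).
Then A(i+1) = A(i) + (-2i - 3) = (i(-i - 2)) + (-2i - 3).
Simplifying, A(i+1) = -(i + 1)(i + 3) = -(i+1)((i+1) + 2),
which is the closed form with m = i+1.
This completes the induction.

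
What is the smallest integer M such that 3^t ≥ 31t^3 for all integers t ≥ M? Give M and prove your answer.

At t = 9: 19683 < 22599, so the inequality fails and M ≥ 10. We prove 3^t ≥ 31t^3 for all t ≥ 10.
Base case (t = 10): 3^t = 59049 and 31t^3 = 31000, so 59049 ≥ 31000.
For the inductive step, assume it holds for an arbitrary i ≥ 10, so 3^i ≥ 31i^3.
Then 3^(i + 1) = 3·(3^i) ≥ 3·(31i^3).
Also, for i ≥ 10 we have 3·(31i^3) ≥ 31(i+1)^3, since 3 ≥ (1 + 1/i)^3 for all i ≥ 10.
Combining, 3^(i + 1) ≥ 31(i+1)^3.
This completes the induction.
Hence the smallest such M is 10.

M = 10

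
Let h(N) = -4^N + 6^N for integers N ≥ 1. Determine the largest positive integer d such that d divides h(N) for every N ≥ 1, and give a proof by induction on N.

d = 2

Computing the first values: h(1) = 2 and h(2) = 20; gcd(2, 20) = 2, so d ≤ 2.
We prove 2 | -4^N + 6^N for all N ≥ 1 by induction on N.
Base case (N = 1): h(1) = 2 = 2·(1), so 2 | h(1).
Suppose the result is true for N = i, i.e. 2 | h(i). Then
6^{i+1} − 4^{i+1} = 6·6^i − 4·4^i = 6·(6^i − 4^i) + (2)·4^i. The first term is divisible by 2 by the inductive hypothesis, and the second term (2)·4^i is divisible by 2 since 2 | 2. Hence 2 | h(i+1).
By induction, the statement is established for all N ≥ 1.
Therefore the largest such d is 2.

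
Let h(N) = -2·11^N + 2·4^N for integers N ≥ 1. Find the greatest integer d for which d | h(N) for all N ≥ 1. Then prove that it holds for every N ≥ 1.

Computing the first values: h(1) = -14 and h(2) = -210; gcd(-14, -210) = 14, so d ≤ 14.
We prove 14 | -2·11^N + 2·4^N for all N ≥ 1 by induction on N.
When N = 1: h(1) = -14 = 14·(-1), so 14 | h(1).
Suppose the result is true for N = r, i.e. 14 | h(r). Then
h(r+1) − 11·h(r) = (-2·11^(r+1) + 2·4^(r+1)) − 11·(-2·11^r + 2·4^r) = (2)·4^r·(4 − 11) = (-14)·4^r. Since 14 | h(r) by the inductive hypothesis, 14 | 11·h(r); and 14 | -14 since -14 = 14·-1. Therefore 14 | h(r+1).
This completes the induction.
Therefore the largest such d is 14.

d = 14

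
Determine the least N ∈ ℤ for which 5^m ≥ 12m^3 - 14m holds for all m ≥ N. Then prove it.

N = 5

At m = 4: 625 < 712, so the inequality fails and N ≥ 5. We prove 5^m ≥ 12m^3 - 14m for all m ≥ 5.
When m = 5: 5^m = 3125 and 12m^3 - 14m = 1430, so 3125 ≥ 1430.
Inductive step: suppose the statement holds for some r ≥ 5, so 5^r ≥ 12r^3 - 14r.
Then 5^(r + 1) = 5·(5^r) ≥ 5·(12r^3 - 14r).
Also, for r ≥ 5 we have 5·(12r^3 - 14r) ≥ 12(r+1)^3 - 14(r+1), since 5·(12r^3 - 14r) − (12(r+1)^3 - 14(r+1)) = 48r^3 - 36r^2 - 92r + 2, which is nonnegative for all r ≥ 5.
Combining, 5^(r + 1) ≥ 12(r+1)^3 - 14(r+1).
Hence, by induction on m, the claim holds for every m ≥ 5.
Hence the smallest such N is 5.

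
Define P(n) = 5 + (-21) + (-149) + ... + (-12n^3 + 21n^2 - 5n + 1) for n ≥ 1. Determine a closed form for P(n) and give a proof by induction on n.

P(n) = -n(3n + 2)(n^2 - n - 1)

We claim P(n) = -n(3n + 2)(n^2 - n - 1) for all n ≥ 1.
Base step (n = 1): P(1) = 5, and the closed form gives 5. They agree.
Inductive step: assume the claim holds for n = r, so P(r) = r(-3r^3 + r^2 + 5r + 2).
Then P(r+1) = P(r) + (-12r^3 - 15r^2 + r + 5) = (r(-3r^3 + r^2 + 5r + 2)) + (-12r^3 - 15r^2 + r + 5).
Simplifying, P(r+1) = -(r + 1)(3r + 5)(r^2 + r - 1) = -(r+1)(3(r+1) + 2)((r+1)^2 - (r+1) - 1),
which is the closed form with n = r+1.
By the principle of mathematical induction, the result holds for all n ≥ 1.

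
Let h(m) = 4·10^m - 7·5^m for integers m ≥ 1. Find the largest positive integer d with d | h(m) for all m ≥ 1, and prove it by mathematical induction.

d = 5

Computing the first values: h(1) = 5 and h(2) = 225; gcd(5, 225) = 5, so d ≤ 5.
We prove 5 | 4·10^m - 7·5^m for all m ≥ 1 by induction on m.
When m = 1: h(1) = 5 = 5·(1), so 5 | h(1).
Inductive step: assume the claim holds for m = i, i.e. 5 | h(i). Then
h(i+1) − 10·h(i) = (4·10^(i+1) - 7·5^(i+1)) − 10·(4·10^i - 7·5^i) = (-7)·5^i·(5 − 10) = (35)·5^i. Since 5 | h(i) by the inductive hypothesis, 5 | 10·h(i); and 5 | 35 since 35 = 5·7. Therefore 5 | h(i+1).
By the principle of mathematical induction, the result holds for all m ≥ 1.
Therefore the largest such d is 5.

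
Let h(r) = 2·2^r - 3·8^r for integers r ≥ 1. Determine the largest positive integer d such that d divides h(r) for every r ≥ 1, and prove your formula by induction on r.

d = 4

Computing the first values: h(1) = -20 and h(2) = -184; gcd(-20, -184) = 4, so d ≤ 4.
We prove 4 | 2·2^r - 3·8^r for all r ≥ 1 by induction on r.
When r = 1: h(1) = -20 = 4·(-5), so 4 | h(1).
For the inductive step, assume it holds for an arbitrary k ≥ 1, i.e. 4 | h(k). Then
h(k+1) − 8·h(k) = (2·2^(k+1) - 3·8^(k+1)) − 8·(2·2^k - 3·8^k) = (2)·2^k·(2 − 8) = (-12)·2^k. Since 4 | h(k) by the inductive hypothesis, 4 | 8·h(k); and 4 | -12 since -12 = 4·-3. Therefore 4 | h(k+1).
By induction, the statement is established for all r ≥ 1.
Therefore the largest such d is 4.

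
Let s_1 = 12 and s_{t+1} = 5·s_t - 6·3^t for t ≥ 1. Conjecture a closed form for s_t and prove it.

s_t = 3^(t + 1) + 3·5^(t - 1)

Computing the first terms: s_1 = 12, s_2 = 42, s_3 = 156. This suggests s_t = 3^(t + 1) + 3·5^(t - 1).
When t = 1: the formula gives 12 = 12 = s_1.
For the inductive step, assume it holds for an arbitrary j ≥ 1, so s_j = 3^(j + 1) + 3·5^(j - 1).
Then s_{j+1} = 5·s_j - 6·3^j = 5·(3^(j + 1) + 3·5^(j - 1)) - 6·3^j = 3^(j + 2) + 3·5^j = 3^((j+1) + 1) + 3·5^((j+1) - 1),
which is the claimed formula at t = j+1.
This completes the induction.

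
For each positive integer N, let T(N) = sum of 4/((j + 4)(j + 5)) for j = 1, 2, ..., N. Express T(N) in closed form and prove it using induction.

We claim T(N) = 4N/(5(N + 5)) for all N ≥ 1.
When N = 1: T(1) = 2/15, and the closed form gives 2/15. They agree.
For the inductive step, assume it holds for an arbitrary j ≥ 1, so T(j) = 4j/(5(j + 5)).
Then T(j+1) = T(j) + (4/((j + 5)(j + 6))) = (4j/(5(j + 5))) + (4/((j + 5)(j + 6))).
Simplifying, T(j+1) = 4(j + 1)/(5(j + 6)) = 4(j+1)/(5((j+1) + 5)),
which is the closed form with N = j+1.
This completes the induction.

T(N) = 4N/(5(N + 5))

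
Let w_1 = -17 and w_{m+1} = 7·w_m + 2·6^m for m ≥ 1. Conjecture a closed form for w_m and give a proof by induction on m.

w_m = -2·6^m - 5·7^(m - 1)

Computing the first terms: w_1 = -17, w_2 = -107, w_3 = -677. This suggests w_m = -2·6^m - 5·7^(m - 1).
Base step (m = 1): the formula gives -17 = -17 = w_1.
Suppose the result is true for m = r, so w_r = -2·6^r - 5·7^(r - 1).
Then w_{r+1} = 7·w_r + 2·6^r = 7·(-2·6^r - 5·7^(r - 1)) + 2·6^r = -2·6^(r + 1) - 5·7^r = -2·6^(r+1) - 5·7^((r+1) - 1),
which is the claimed formula at m = r+1.
By induction, the statement is established for all m ≥ 1.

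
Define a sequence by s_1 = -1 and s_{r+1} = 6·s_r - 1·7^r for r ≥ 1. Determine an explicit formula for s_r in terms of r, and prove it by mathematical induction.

Computing the first terms: s_1 = -1, s_2 = -13, s_3 = -127. This suggests s_r = 6^r - 7^r.
Base step (r = 1): the formula gives -1 = -1 = s_1.
Inductive step: suppose the statement holds for some p ≥ 1, so s_p = 6^p - 7^p.
Then s_{p+1} = 6·s_p - 1·7^p = 6·(6^p - 7^p) - 1·7^p = 6^(p + 1) - 7^(p + 1),
which is the claimed formula at r = p+1.
By induction, the statement is established for all r ≥ 1.

s_r = 6^r - 7^r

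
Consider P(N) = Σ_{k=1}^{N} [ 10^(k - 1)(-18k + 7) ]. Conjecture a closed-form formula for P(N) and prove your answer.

P(N) = 10^N(-2N + 1) - 1

We claim P(N) = 10^N(-2N + 1) - 1 for all N ≥ 1.
When N = 1: P(1) = -11, and the closed form gives -11. They agree.
Inductive step: suppose the statement holds for some k ≥ 1, so P(k) = 10^k(-2k + 1) - 1.
Then P(k+1) = P(k) + (10^k(-18k - 11)) = (10^k(-2k + 1) - 1) + (10^k(-18k - 11)).
Simplifying, P(k+1) = -20·10^k·k - 10·10^k - 1 = 10^(k+1)(-2(k+1) + 1) - 1,
which is the closed form with N = k+1.
By induction, the statement is established for all N ≥ 1.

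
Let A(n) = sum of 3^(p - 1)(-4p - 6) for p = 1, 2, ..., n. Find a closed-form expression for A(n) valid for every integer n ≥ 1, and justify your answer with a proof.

A(n) = -2·3^n(n + 1) + 2

We claim A(n) = -2·3^n(n + 1) + 2 for all n ≥ 1.
When n = 1: A(1) = -10, and the closed form gives -10. They agree.
Suppose the result is true for n = p, so A(p) = -2·3^p(p + 1) + 2.
Then A(p+1) = A(p) + (3^p(-4p - 10)) = (-2·3^p(p + 1) + 2) + (3^p(-4p - 10)).
Simplifying, A(p+1) = -6·3^p·p - 12·3^p + 2 = -2·3^(p+1)((p+1) + 1) + 2,
which is the closed form with n = p+1.
By the principle of mathematical induction, the result holds for all n ≥ 1.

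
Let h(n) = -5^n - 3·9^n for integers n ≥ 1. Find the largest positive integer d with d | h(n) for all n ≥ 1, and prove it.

Computing the first values: h(1) = -32 and h(2) = -268; gcd(-32, -268) = 4, so d ≤ 4.
We prove 4 | -5^n - 3·9^n for all n ≥ 1 by induction on n.
Base step (n = 1): h(1) = -32 = 4·(-8), so 4 | h(1).
Inductive step: suppose the statement holds for some m ≥ 1, i.e. 4 | h(m). Then
h(m+1) − 9·h(m) = (-5^(m+1) - 3·9^(m+1)) − 9·(-5^m - 3·9^m) = (-1)·5^m·(5 − 9) = (4)·5^m. Since 4 | h(m) by the inductive hypothesis, 4 | 9·h(m); and 4 | 4 since 4 = 4·1. Therefore 4 | h(m+1).
This completes the induction.
Therefore the largest such d is 4.

d = 4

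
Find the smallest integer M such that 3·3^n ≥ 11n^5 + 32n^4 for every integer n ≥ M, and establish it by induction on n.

At n = 13: 4782969 < 4998175, so the inequality fails and M ≥ 14. We prove 3·3^n ≥ 11n^5 + 32n^4 for all n ≥ 14.
When n = 14: 3·3^n = 14348907 and 11n^5 + 32n^4 = 7145376, so 14348907 ≥ 7145376.
Inductive step: assume the claim holds for n = k, so 3·3^k ≥ 11k^5 + 32k^4.
Then 3·3^(k + 1) = 3·(3·3^k) ≥ 3·(11k^5 + 32k^4).
Also, for k ≥ 14 we have 3·(11k^5 + 32k^4) ≥ 11(k+1)^5 + 32(k+1)^4, since 3·(11k^5 + 32k^4) − (11(k+1)^5 + 32(k+1)^4) = 22k^5 + 9k^4 - 238k^3 - 302k^2 - 183k - 43, which is nonnegative for all k ≥ 14.
Combining, 3·3^(k + 1) ≥ 11(k+1)^5 + 32(k+1)^4.
This completes the induction.
Hence the smallest such M is 14.

M = 14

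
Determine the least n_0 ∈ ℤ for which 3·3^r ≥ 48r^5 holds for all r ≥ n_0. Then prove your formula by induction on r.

At r = 14: 14348907 < 25815552, so the inequality fails and n_0 ≥ 15. We prove 3·3^r ≥ 48r^5 for all r ≥ 15.
When r = 15: 3·3^r = 43046721 and 48r^5 = 36450000, so 43046721 ≥ 36450000.
For the inductive step, assume it holds for an arbitrary p ≥ 15, so 3·3^p ≥ 48p^5.
Then 3·3^(p + 1) = 3·(3·3^p) ≥ 3·(48p^5).
Also, for p ≥ 15 we have 3·(48p^5) ≥ 48(p+1)^5, since 3 ≥ (1 + 1/p)^5 for all p ≥ 15.
Combining, 3·3^(p + 1) ≥ 48(p+1)^5.
By induction, the statement is established for all r ≥ 15.
Hence the smallest such n_0 is 15.

n_0 = 15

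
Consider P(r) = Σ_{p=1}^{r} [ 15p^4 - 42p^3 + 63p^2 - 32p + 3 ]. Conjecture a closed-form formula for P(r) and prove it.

P(r) = r(3r^4 - 3r^3 + 5r^2 + 5r - 3)

We claim P(r) = r(3r^4 - 3r^3 + 5r^2 + 5r - 3) for all r ≥ 1.
When r = 1: P(1) = 7, and the closed form gives 7. They agree.
Suppose the result is true for r = p, so P(p) = p(3p^4 - 3p^3 + 5p^2 + 5p - 3).
Then P(p+1) = P(p) + (15p^4 + 18p^3 + 27p^2 + 28p + 7) = (p(3p^4 - 3p^3 + 5p^2 + 5p - 3)) + (15p^4 + 18p^3 + 27p^2 + 28p + 7).
Simplifying, P(p+1) = (p + 1)(3p^4 + 9p^3 + 14p^2 + 18p + 7) = (p+1)(3(p+1)^4 - 3(p+1)^3 + 5(p+1)^2 + 5(p+1) - 3),
which is the closed form with r = p+1.
Hence, by induction on r, the claim holds for every r ≥ 1.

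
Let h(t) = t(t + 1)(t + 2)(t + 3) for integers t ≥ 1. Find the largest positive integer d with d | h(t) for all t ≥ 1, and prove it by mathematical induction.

d = 24

Computing the first values: h(1) = 24 and h(2) = 120; gcd(24, 120) = 24, so d ≤ 24.
We prove 24 | t(t + 1)(t + 2)(t + 3) for all t ≥ 1 by induction on t.
When t = 1: h(1) = 24 = 24·(1), so 24 | h(1).
Suppose the result is true for t = j, i.e. 24 | h(j). Then
h(j+1) − h(j) = (j+1)·(j+2)·(j+3)·(j+4) − j·(j+1)·(j+2)·(j+3) = (j+1)·(j+2)·(j+3)·[(j+4) − j] = 4·(j+1)·(j+2)·(j+3). The product of 3 consecutive integers is divisible by (3)! = 6, so h(j+1) − h(j) is divisible by 4·6 = 24. By the inductive hypothesis 24 | h(j), hence 24 | h(j+1).
By induction, the statement is established for all t ≥ 1.
Therefore the largest such d is 24.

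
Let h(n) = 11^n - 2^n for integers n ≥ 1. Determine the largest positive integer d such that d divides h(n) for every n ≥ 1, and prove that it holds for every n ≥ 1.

d = 9

Computing the first values: h(1) = 9 and h(2) = 117; gcd(9, 117) = 9, so d ≤ 9.
We prove 9 | 11^n - 2^n for all n ≥ 1 by induction on n.
When n = 1: h(1) = 9 = 9·(1), so 9 | h(1).
Inductive step: suppose the statement holds for some j ≥ 1, i.e. 9 | h(j). Then
11^{j+1} − 2^{j+1} = 11·11^j − 2·2^j = 11·(11^j − 2^j) + (9)·2^j. The first term is divisible by 9 by the inductive hypothesis, and the second term (9)·2^j is divisible by 9 since 9 | 9. Hence 9 | h(j+1).
Hence, by induction on n, the claim holds for every n ≥ 1.
Therefore the largest such d is 9.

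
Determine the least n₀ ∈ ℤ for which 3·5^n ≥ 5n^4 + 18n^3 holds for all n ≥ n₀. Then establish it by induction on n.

At n = 4: 1875 < 2432, so the inequality fails and n₀ ≥ 5. We prove 3·5^n ≥ 5n^4 + 18n^3 for all n ≥ 5.
For the base case n = 5: 3·5^n = 9375 and 5n^4 + 18n^3 = 5375, so 9375 ≥ 5375.
Inductive step: assume the claim holds for n = k, so 3·5^k ≥ 5k^4 + 18k^3.
Then 3·5^(k + 1) = 5·(3·5^k) ≥ 5·(5k^4 + 18k^3).
Also, for k ≥ 5 we have 5·(5k^4 + 18k^3) ≥ 5(k+1)^4 + 18(k+1)^3, since 5·(5k^4 + 18k^3) − (5(k+1)^4 + 18(k+1)^3) = 20k^4 + 52k^3 - 84k^2 - 74k - 23, which is nonnegative for all k ≥ 5.
Combining, 3·5^(k + 1) ≥ 5(k+1)^4 + 18(k+1)^3.
This completes the induction.
Hence the smallest such n₀ is 5.

n₀ = 5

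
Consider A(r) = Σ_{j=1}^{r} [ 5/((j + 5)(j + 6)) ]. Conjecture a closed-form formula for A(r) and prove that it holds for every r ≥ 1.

A(r) = 5r/(6(r + 6))

We claim A(r) = 5r/(6(r + 6)) for all r ≥ 1.
Base case (r = 1): A(1) = 5/42, and the closed form gives 5/42. They agree.
Inductive step: suppose the statement holds for some j ≥ 1, so A(j) = 5j/(6(j + 6)).
Then A(j+1) = A(j) + (5/((j + 6)(j + 7))) = (5j/(6(j + 6))) + (5/((j + 6)(j + 7))).
Simplifying, A(j+1) = 5(j + 1)/(6(j + 7)) = 5(j+1)/(6((j+1) + 6)),
which is the closed form with r = j+1.
By the principle of mathematical induction, the result holds for all r ≥ 1.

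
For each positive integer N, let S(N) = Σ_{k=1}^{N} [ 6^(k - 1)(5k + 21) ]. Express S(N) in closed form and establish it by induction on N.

We claim S(N) = 6^N(N + 4) - 4 for all N ≥ 1.
When N = 1: S(1) = 26, and the closed form gives 26. They agree.
Inductive step: assume the claim holds for N = k, so S(k) = 6^k(k + 4) - 4.
Then S(k+1) = S(k) + (6^k(5k + 26)) = (6^k(k + 4) - 4) + (6^k(5k + 26)).
Simplifying, S(k+1) = 6·6^k·k + 30·6^k - 4 = 6^(k+1)((k+1) + 4) - 4,
which is the closed form with N = k+1.
By induction, the statement is established for all N ≥ 1.

S(N) = 6^N(N + 4) - 4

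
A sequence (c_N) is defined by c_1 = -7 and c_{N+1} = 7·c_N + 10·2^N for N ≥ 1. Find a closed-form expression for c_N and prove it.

c_N = -2^(N + 1) - 3·7^(N - 1)

Computing the first terms: c_1 = -7, c_2 = -29, c_3 = -163. This suggests c_N = -2^(N + 1) - 3·7^(N - 1).
When N = 1: the formula gives -7 = -7 = c_1.
Inductive step: assume the claim holds for N = j, so c_j = -2^(j + 1) - 3·7^(j - 1).
Then c_{j+1} = 7·c_j + 10·2^j = 7·(-2^(j + 1) - 3·7^(j - 1)) + 10·2^j = -2^(j + 2) - 3·7^j = -2^((j+1) + 1) - 3·7^((j+1) - 1),
which is the claimed formula at N = j+1.
By the principle of mathematical induction, the result holds for all N ≥ 1.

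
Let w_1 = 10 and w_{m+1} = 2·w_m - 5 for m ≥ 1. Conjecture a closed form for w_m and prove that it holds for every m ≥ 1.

w_m = 5·2^(m - 1) + 5

Computing the first terms: w_1 = 10, w_2 = 15, w_3 = 25. This suggests w_m = 5·2^(m - 1) + 5.
Base case (m = 1): the formula gives 10 = 10 = w_1.
For the inductive step, assume it holds for an arbitrary k ≥ 1, so w_k = 5·2^(k - 1) + 5.
Then w_{k+1} = 2·w_k - 5 = 2·(5·2^(k - 1) + 5) - 5 = 5·2^k + 5 = 5·2^((k+1) - 1) + 5,
which is the claimed formula at m = k+1.
Hence, by induction on m, the claim holds for every m ≥ 1.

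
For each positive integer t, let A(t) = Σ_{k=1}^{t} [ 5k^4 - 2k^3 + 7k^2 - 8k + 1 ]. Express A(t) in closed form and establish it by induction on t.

A(t) = t(t^4 + 2t^3 + 3t^2 - t - 2)

We claim A(t) = t(t^4 + 2t^3 + 3t^2 - t - 2) for all t ≥ 1.
For the base case t = 1: A(1) = 3, and the closed form gives 3. They agree.
Suppose the result is true for t = k, so A(k) = k(k^4 + 2k^3 + 3k^2 - k - 2).
Then A(k+1) = A(k) + (5k^4 + 18k^3 + 31k^2 + 20k + 3) = (k(k^4 + 2k^3 + 3k^2 - k - 2)) + (5k^4 + 18k^3 + 31k^2 + 20k + 3).
Simplifying, A(k+1) = (k + 1)(k^4 + 6k^3 + 15k^2 + 15k + 3) = (k+1)((k+1)^4 + 2(k+1)^3 + 3(k+1)^2 - (k+1) - 2),
which is the closed form with t = k+1.
Hence, by induction on t, the claim holds for every t ≥ 1.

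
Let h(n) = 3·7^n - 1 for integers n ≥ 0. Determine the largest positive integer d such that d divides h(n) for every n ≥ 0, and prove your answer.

d = 2

Computing the first values: h(0) = 2 and h(1) = 20; gcd(2, 20) = 2, so d ≤ 2.
We prove 2 | 3·7^n - 1 for all n ≥ 0 by induction on n.
When n = 0: h(0) = 2 = 2·(1), so 2 | h(0).
Suppose the result is true for n = m, i.e. 2 | h(m). Then
h(m+1) = 3·7^(m+1) - 1 = 7·(3·7^m - 1) + 6 = 7·h(m) + 6. The first term is divisible by 2 by the inductive hypothesis, and 6 is divisible by 2. Hence 2 | h(m+1).
By induction, the statement is established for all n ≥ 0.
Therefore the largest such d is 2.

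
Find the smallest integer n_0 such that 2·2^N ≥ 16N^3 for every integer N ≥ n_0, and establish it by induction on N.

n_0 = 15

At N = 14: 32768 < 43904, so the inequality fails and n_0 ≥ 15. We prove 2·2^N ≥ 16N^3 for all N ≥ 15.
For the base case N = 15: 2·2^N = 65536 and 16N^3 = 54000, so 65536 ≥ 54000.
Inductive step: suppose the statement holds for some j ≥ 15, so 2·2^j ≥ 16j^3.
Then 2·2^(j + 1) = 2·(2·2^j) ≥ 2·(16j^3).
Also, for j ≥ 15 we have 2·(16j^3) ≥ 16(j+1)^3, since 2 ≥ (1 + 1/j)^3 for all j ≥ 15.
Combining, 2·2^(j + 1) ≥ 16(j+1)^3.
By the principle of mathematical induction, the result holds for all N ≥ 15.
Hence the smallest such n_0 is 15.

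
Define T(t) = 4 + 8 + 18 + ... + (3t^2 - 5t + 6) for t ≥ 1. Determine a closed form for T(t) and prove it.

T(t) = t(t^2 - t + 4)

We claim T(t) = t(t^2 - t + 4) for all t ≥ 1.
When t = 1: T(1) = 4, and the closed form gives 4. They agree.
Inductive step: suppose the statement holds for some p ≥ 1, so T(p) = p(p^2 - p + 4).
Then T(p+1) = T(p) + (3p^2 + p + 4) = (p(p^2 - p + 4)) + (3p^2 + p + 4).
Simplifying, T(p+1) = (p + 1)(p^2 + p + 4) = (p+1)((p+1)^2 - (p+1) + 4),
which is the closed form with t = p+1.
By the principle of mathematical induction, the result holds for all t ≥ 1.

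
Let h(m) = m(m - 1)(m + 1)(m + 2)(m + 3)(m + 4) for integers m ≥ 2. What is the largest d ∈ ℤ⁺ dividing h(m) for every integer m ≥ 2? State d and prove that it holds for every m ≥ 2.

d = 720

Computing the first values: h(2) = 720 and h(3) = 5040; gcd(720, 5040) = 720, so d ≤ 720.
We prove 720 | m(m - 1)(m + 1)(m + 2)(m + 3)(m + 4) for all m ≥ 2 by induction on m.
Base case (m = 2): h(2) = 720 = 720·(1), so 720 | h(2).
For the inductive step, assume it holds for an arbitrary i ≥ 2, i.e. 720 | h(i). Then
h(i+1) − h(i) = i·(i+1)·(i+2)·(i+3)·(i+4)·(i+5) − (i-1)·i·(i+1)·(i+2)·(i+3)·(i+4) = i·(i+1)·(i+2)·(i+3)·(i+4)·[(i+5) − (i-1)] = 6·i·(i+1)·(i+2)·(i+3)·(i+4). The product of 5 consecutive integers is divisible by (5)! = 120, so h(i+1) − h(i) is divisible by 6·120 = 720. By the inductive hypothesis 720 | h(i), hence 720 | h(i+1).
By induction, the statement is established for all m ≥ 2.
Therefore the largest such d is 720.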